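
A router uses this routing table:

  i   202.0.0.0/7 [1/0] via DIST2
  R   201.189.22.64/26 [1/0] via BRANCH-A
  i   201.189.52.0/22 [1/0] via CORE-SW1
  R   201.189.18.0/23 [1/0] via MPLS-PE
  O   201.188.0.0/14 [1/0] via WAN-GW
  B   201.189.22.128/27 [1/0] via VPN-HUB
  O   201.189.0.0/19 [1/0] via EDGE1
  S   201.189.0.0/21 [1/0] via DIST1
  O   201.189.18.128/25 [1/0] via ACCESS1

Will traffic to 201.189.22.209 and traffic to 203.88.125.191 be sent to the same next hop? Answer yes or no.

no

201.189.22.209: longest match 201.189.0.0/19 -> EDGE1
203.88.125.191: longest match 202.0.0.0/7 -> DIST2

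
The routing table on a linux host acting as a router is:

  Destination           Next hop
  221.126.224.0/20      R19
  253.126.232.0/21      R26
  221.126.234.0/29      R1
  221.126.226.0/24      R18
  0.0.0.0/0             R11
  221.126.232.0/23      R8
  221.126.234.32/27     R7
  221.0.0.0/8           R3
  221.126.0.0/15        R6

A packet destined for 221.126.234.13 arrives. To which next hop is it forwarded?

R19

Routes whose prefix contains 221.126.234.13:
  0.0.0.0/0 (default, matches everything) -> R11
  221.0.0.0/8 (221.0.0.0 - 221.255.255.255) -> R3
  221.126.0.0/15 (221.126.0.0 - 221.127.255.255) -> R6
  221.126.224.0/20 (221.126.224.0 - 221.126.239.255) -> R19
More-specific entries that do NOT match:
  221.126.234.0/29 (221.126.234.0 - 221.126.234.7) does not contain 221.126.234.13
  221.126.234.32/27 (221.126.234.32 - 221.126.234.63) does not contain 221.126.234.13
  221.126.226.0/24 (221.126.226.0 - 221.126.226.255) does not contain 221.126.234.13
  221.126.232.0/23 (221.126.232.0 - 221.126.233.255) does not contain 221.126.234.13
  253.126.232.0/21 (253.126.232.0 - 253.126.239.255) does not contain 221.126.234.13
Longest matching prefix is /20 -> next hop R19.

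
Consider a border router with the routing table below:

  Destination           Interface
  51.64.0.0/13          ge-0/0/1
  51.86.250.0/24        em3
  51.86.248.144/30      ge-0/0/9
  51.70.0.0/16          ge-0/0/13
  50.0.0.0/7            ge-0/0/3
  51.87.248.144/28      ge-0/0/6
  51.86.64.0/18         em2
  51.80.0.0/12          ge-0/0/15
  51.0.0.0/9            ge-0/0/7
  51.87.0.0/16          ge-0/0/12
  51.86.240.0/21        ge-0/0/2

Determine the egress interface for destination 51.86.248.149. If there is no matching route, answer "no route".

Routes whose prefix contains 51.86.248.149:
  50.0.0.0/7 (50.0.0.0 - 51.255.255.255) -> ge-0/0/3
  51.0.0.0/9 (51.0.0.0 - 51.127.255.255) -> ge-0/0/7
  51.80.0.0/12 (51.80.0.0 - 51.95.255.255) -> ge-0/0/15
More-specific entries that do NOT match:
  51.86.248.144/30 (51.86.248.144 - 51.86.248.147) does not contain 51.86.248.149
  51.87.248.144/28 (51.87.248.144 - 51.87.248.159) does not contain 51.86.248.149
  51.86.250.0/24 (51.86.250.0 - 51.86.250.255) does not contain 51.86.248.149
  51.86.240.0/21 (51.86.240.0 - 51.86.247.255) does not contain 51.86.248.149
  51.86.64.0/18 (51.86.64.0 - 51.86.127.255) does not contain 51.86.248.149
  51.70.0.0/16 (51.70.0.0 - 51.70.255.255) does not contain 51.86.248.149
  51.87.0.0/16 (51.87.0.0 - 51.87.255.255) does not contain 51.86.248.149
  51.64.0.0/13 (51.64.0.0 - 51.71.255.255) does not contain 51.86.248.149
Longest matching prefix is /12 -> interface ge-0/0/15.

ge-0/0/15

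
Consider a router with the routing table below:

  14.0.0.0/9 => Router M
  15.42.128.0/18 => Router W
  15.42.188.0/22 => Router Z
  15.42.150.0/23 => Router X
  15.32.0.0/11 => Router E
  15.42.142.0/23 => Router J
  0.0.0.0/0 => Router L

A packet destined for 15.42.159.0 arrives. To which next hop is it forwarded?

Router W

Routes whose prefix contains 15.42.159.0:
  0.0.0.0/0 (default, matches everything) -> Router L
  15.32.0.0/11 (15.32.0.0 - 15.63.255.255) -> Router E
  15.42.128.0/18 (15.42.128.0 - 15.42.191.255) -> Router W
More-specific entries that do NOT match:
  15.42.150.0/23 (15.42.150.0 - 15.42.151.255) does not contain 15.42.159.0
  15.42.142.0/23 (15.42.142.0 - 15.42.143.255) does not contain 15.42.159.0
  15.42.188.0/22 (15.42.188.0 - 15.42.191.255) does not contain 15.42.159.0
Longest matching prefix is /18 -> next hop Router W.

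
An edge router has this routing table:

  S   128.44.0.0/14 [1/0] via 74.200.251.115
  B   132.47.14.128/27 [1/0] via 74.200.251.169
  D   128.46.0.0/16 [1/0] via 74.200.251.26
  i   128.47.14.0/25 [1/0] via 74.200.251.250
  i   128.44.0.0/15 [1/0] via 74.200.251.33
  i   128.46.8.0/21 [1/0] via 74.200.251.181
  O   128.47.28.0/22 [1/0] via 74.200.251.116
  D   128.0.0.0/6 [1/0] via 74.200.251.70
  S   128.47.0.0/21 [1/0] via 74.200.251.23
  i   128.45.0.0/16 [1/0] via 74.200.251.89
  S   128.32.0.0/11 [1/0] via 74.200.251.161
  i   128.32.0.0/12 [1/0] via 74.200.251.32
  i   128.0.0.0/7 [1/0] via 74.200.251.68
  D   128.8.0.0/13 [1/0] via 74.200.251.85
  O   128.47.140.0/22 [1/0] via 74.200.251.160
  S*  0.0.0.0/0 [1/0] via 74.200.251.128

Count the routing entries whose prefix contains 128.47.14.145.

Prefixes containing 128.47.14.145:
  0.0.0.0/0 (default, matches everything)
  128.0.0.0/6 (128.0.0.0 - 131.255.255.255)
  128.0.0.0/7 (128.0.0.0 - 129.255.255.255)
  128.32.0.0/11 (128.32.0.0 - 128.63.255.255)
  128.32.0.0/12 (128.32.0.0 - 128.47.255.255)
  128.44.0.0/14 (128.44.0.0 - 128.47.255.255)
Total matching entries: 6.

6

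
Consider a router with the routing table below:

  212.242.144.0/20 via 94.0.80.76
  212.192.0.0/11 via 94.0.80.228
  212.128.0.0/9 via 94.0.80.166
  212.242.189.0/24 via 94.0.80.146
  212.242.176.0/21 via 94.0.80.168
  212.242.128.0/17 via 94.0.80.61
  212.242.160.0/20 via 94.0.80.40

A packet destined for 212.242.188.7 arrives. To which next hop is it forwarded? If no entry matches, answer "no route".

94.0.80.61

Routes whose prefix contains 212.242.188.7:
  212.128.0.0/9 (212.128.0.0 - 212.255.255.255) -> 94.0.80.166
  212.242.128.0/17 (212.242.128.0 - 212.242.255.255) -> 94.0.80.61
More-specific entries that do NOT match:
  212.242.189.0/24 (212.242.189.0 - 212.242.189.255) does not contain 212.242.188.7
  212.242.176.0/21 (212.242.176.0 - 212.242.183.255) does not contain 212.242.188.7
  212.242.144.0/20 (212.242.144.0 - 212.242.159.255) does not contain 212.242.188.7
  212.242.160.0/20 (212.242.160.0 - 212.242.175.255) does not contain 212.242.188.7
Longest matching prefix is /17 -> next hop 94.0.80.61.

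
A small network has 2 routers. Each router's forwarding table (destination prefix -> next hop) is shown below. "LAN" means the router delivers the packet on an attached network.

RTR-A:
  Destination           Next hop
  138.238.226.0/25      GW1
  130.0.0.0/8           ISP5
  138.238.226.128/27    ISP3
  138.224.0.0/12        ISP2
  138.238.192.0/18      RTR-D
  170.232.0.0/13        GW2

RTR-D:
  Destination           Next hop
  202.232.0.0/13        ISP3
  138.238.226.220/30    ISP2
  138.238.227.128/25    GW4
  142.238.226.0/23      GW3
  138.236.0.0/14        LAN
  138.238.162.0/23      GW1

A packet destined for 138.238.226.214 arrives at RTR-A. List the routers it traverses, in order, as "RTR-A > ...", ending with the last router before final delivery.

RTR-A > RTR-D

At RTR-A: longest match for 138.238.226.214 is 138.238.192.0/18 -> RTR-D
At RTR-D: longest match for 138.238.226.214 is 138.236.0.0/14 -> LAN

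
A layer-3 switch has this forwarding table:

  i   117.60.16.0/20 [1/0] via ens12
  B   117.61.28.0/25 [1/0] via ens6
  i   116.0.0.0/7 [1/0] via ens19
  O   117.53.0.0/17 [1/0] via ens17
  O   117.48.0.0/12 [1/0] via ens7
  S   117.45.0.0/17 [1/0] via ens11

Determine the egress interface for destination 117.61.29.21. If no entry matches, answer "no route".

Routes whose prefix contains 117.61.29.21:
  116.0.0.0/7 (116.0.0.0 - 117.255.255.255) -> ens19
  117.48.0.0/12 (117.48.0.0 - 117.63.255.255) -> ens7
More-specific entries that do NOT match:
  117.61.28.0/25 (117.61.28.0 - 117.61.28.127) does not contain 117.61.29.21
  117.60.16.0/20 (117.60.16.0 - 117.60.31.255) does not contain 117.61.29.21
  117.53.0.0/17 (117.53.0.0 - 117.53.127.255) does not contain 117.61.29.21
  117.45.0.0/17 (117.45.0.0 - 117.45.127.255) does not contain 117.61.29.21
Longest matching prefix is /12 -> interface ens7.

ens7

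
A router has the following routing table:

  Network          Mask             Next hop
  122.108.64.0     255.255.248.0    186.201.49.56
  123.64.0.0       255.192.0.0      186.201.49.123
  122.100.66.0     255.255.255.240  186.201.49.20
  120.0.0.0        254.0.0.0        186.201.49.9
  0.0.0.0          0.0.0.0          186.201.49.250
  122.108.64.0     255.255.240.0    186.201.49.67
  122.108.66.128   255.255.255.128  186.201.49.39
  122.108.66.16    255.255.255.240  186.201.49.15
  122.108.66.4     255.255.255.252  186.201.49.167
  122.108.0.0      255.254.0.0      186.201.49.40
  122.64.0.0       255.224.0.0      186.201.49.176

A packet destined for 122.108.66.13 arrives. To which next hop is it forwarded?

186.201.49.56

Routes whose prefix contains 122.108.66.13:
  0.0.0.0/0 (default, matches everything) -> 186.201.49.250
  122.108.0.0/15 (122.108.0.0 - 122.109.255.255) -> 186.201.49.40
  122.108.64.0/20 (122.108.64.0 - 122.108.79.255) -> 186.201.49.67
  122.108.64.0/21 (122.108.64.0 - 122.108.71.255) -> 186.201.49.56
More-specific entries that do NOT match:
  122.108.66.4/30 (122.108.66.4 - 122.108.66.7) does not contain 122.108.66.13
  122.100.66.0/28 (122.100.66.0 - 122.100.66.15) does not contain 122.108.66.13
  122.108.66.16/28 (122.108.66.16 - 122.108.66.31) does not contain 122.108.66.13
  122.108.66.128/25 (122.108.66.128 - 122.108.66.255) does not contain 122.108.66.13
Longest matching prefix is /21 -> next hop 186.201.49.56.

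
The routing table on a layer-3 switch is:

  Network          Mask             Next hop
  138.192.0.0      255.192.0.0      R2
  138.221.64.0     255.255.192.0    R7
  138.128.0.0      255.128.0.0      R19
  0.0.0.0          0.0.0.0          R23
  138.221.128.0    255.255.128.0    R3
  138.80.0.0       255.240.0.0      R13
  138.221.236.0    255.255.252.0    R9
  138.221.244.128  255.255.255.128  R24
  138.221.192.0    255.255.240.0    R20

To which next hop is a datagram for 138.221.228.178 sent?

Routes whose prefix contains 138.221.228.178:
  0.0.0.0/0 (default, matches everything) -> R23
  138.128.0.0/9 (138.128.0.0 - 138.255.255.255) -> R19
  138.192.0.0/10 (138.192.0.0 - 138.255.255.255) -> R2
  138.221.128.0/17 (138.221.128.0 - 138.221.255.255) -> R3
More-specific entries that do NOT match:
  138.221.244.128/25 (138.221.244.128 - 138.221.244.255) does not contain 138.221.228.178
  138.221.236.0/22 (138.221.236.0 - 138.221.239.255) does not contain 138.221.228.178
  138.221.192.0/20 (138.221.192.0 - 138.221.207.255) does not contain 138.221.228.178
  138.221.64.0/18 (138.221.64.0 - 138.221.127.255) does not contain 138.221.228.178
Longest matching prefix is /17 -> next hop R3.

R3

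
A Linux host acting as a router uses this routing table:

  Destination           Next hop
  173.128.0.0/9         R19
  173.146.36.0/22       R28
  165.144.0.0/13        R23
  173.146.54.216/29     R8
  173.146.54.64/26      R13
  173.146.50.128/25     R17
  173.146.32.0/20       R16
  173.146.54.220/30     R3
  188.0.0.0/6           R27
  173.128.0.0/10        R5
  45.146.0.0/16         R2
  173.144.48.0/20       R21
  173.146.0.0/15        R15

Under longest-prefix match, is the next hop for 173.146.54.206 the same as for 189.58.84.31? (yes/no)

173.146.54.206: longest match 173.146.0.0/15 -> R15
189.58.84.31: longest match 188.0.0.0/6 -> R27

no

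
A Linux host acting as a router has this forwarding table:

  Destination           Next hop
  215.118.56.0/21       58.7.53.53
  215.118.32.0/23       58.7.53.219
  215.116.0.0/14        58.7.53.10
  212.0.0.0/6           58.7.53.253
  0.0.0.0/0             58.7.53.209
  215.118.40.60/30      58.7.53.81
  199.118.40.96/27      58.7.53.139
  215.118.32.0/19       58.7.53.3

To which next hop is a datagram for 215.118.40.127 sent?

Routes whose prefix contains 215.118.40.127:
  0.0.0.0/0 (default, matches everything) -> 58.7.53.209
  212.0.0.0/6 (212.0.0.0 - 215.255.255.255) -> 58.7.53.253
  215.116.0.0/14 (215.116.0.0 - 215.119.255.255) -> 58.7.53.10
  215.118.32.0/19 (215.118.32.0 - 215.118.63.255) -> 58.7.53.3
More-specific entries that do NOT match:
  215.118.40.60/30 (215.118.40.60 - 215.118.40.63) does not contain 215.118.40.127
  199.118.40.96/27 (199.118.40.96 - 199.118.40.127) does not contain 215.118.40.127
  215.118.32.0/23 (215.118.32.0 - 215.118.33.255) does not contain 215.118.40.127
  215.118.56.0/21 (215.118.56.0 - 215.118.63.255) does not contain 215.118.40.127
Longest matching prefix is /19 -> next hop 58.7.53.3.

58.7.53.3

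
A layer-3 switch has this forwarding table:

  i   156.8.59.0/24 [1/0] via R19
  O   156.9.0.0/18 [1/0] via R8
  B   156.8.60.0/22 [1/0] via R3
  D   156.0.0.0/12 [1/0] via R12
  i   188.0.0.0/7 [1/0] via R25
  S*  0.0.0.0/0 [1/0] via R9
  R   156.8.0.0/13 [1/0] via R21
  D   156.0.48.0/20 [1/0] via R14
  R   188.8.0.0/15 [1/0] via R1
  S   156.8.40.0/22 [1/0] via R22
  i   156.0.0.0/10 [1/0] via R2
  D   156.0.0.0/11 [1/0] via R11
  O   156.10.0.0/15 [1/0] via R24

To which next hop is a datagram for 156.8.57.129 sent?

Routes whose prefix contains 156.8.57.129:
  0.0.0.0/0 (default, matches everything) -> R9
  156.0.0.0/10 (156.0.0.0 - 156.63.255.255) -> R2
  156.0.0.0/11 (156.0.0.0 - 156.31.255.255) -> R11
  156.0.0.0/12 (156.0.0.0 - 156.15.255.255) -> R12
  156.8.0.0/13 (156.8.0.0 - 156.15.255.255) -> R21
More-specific entries that do NOT match:
  156.8.59.0/24 (156.8.59.0 - 156.8.59.255) does not contain 156.8.57.129
  156.8.60.0/22 (156.8.60.0 - 156.8.63.255) does not contain 156.8.57.129
  156.8.40.0/22 (156.8.40.0 - 156.8.43.255) does not contain 156.8.57.129
  156.0.48.0/20 (156.0.48.0 - 156.0.63.255) does not contain 156.8.57.129
  156.9.0.0/18 (156.9.0.0 - 156.9.63.255) does not contain 156.8.57.129
  188.8.0.0/15 (188.8.0.0 - 188.9.255.255) does not contain 156.8.57.129
  156.10.0.0/15 (156.10.0.0 - 156.11.255.255) does not contain 156.8.57.129
Longest matching prefix is /13 -> next hop R21.

R21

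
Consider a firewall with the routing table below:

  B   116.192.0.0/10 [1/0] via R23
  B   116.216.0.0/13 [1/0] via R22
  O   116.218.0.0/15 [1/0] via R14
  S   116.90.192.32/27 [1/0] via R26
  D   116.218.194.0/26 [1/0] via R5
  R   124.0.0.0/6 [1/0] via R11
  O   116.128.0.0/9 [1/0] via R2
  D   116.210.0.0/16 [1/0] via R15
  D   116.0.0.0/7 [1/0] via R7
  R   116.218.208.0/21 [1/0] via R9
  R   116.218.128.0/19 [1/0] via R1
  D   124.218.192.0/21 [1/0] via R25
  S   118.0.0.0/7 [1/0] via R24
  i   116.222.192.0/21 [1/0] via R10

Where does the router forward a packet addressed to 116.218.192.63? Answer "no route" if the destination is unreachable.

R14

Routes whose prefix contains 116.218.192.63:
  116.0.0.0/7 (116.0.0.0 - 117.255.255.255) -> R7
  116.128.0.0/9 (116.128.0.0 - 116.255.255.255) -> R2
  116.192.0.0/10 (116.192.0.0 - 116.255.255.255) -> R23
  116.216.0.0/13 (116.216.0.0 - 116.223.255.255) -> R22
  116.218.0.0/15 (116.218.0.0 - 116.219.255.255) -> R14
More-specific entries that do NOT match:
  116.90.192.32/27 (116.90.192.32 - 116.90.192.63) does not contain 116.218.192.63
  116.218.194.0/26 (116.218.194.0 - 116.218.194.63) does not contain 116.218.192.63
  116.218.208.0/21 (116.218.208.0 - 116.218.215.255) does not contain 116.218.192.63
  124.218.192.0/21 (124.218.192.0 - 124.218.199.255) does not contain 116.218.192.63
  116.222.192.0/21 (116.222.192.0 - 116.222.199.255) does not contain 116.218.192.63
  116.218.128.0/19 (116.218.128.0 - 116.218.159.255) does not contain 116.218.192.63
  116.210.0.0/16 (116.210.0.0 - 116.210.255.255) does not contain 116.218.192.63
Longest matching prefix is /15 -> next hop R14.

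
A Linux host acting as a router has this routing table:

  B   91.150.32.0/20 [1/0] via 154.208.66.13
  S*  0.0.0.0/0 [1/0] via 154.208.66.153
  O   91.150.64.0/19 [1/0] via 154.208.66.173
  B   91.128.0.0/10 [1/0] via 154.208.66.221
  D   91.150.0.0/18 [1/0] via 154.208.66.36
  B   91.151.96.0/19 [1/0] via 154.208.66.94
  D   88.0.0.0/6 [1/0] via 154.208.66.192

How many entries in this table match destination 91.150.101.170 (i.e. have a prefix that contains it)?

3

Prefixes containing 91.150.101.170:
  0.0.0.0/0 (default, matches everything)
  88.0.0.0/6 (88.0.0.0 - 91.255.255.255)
  91.128.0.0/10 (91.128.0.0 - 91.191.255.255)
Total matching entries: 3.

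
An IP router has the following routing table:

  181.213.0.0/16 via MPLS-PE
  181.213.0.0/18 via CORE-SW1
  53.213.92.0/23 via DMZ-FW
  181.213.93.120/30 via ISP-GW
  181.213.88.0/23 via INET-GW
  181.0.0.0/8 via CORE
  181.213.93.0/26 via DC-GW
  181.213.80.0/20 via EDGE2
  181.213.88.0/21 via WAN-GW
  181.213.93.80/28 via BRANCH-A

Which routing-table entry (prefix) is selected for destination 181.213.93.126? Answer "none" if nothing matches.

Entries matching 181.213.93.126:
  181.0.0.0/8 (181.0.0.0 - 181.255.255.255)
  181.213.0.0/16 (181.213.0.0 - 181.213.255.255)
  181.213.80.0/20 (181.213.80.0 - 181.213.95.255)
  181.213.88.0/21 (181.213.88.0 - 181.213.95.255)
Most specific is 181.213.88.0/21.

181.213.88.0/21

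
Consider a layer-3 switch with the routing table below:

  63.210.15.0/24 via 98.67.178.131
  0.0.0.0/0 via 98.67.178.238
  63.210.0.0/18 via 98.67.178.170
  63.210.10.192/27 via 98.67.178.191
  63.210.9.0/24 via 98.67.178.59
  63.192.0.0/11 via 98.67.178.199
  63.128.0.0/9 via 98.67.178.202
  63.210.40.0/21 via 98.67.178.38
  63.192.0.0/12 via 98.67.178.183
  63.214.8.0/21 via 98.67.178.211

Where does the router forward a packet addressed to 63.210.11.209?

Routes whose prefix contains 63.210.11.209:
  0.0.0.0/0 (default, matches everything) -> 98.67.178.238
  63.128.0.0/9 (63.128.0.0 - 63.255.255.255) -> 98.67.178.202
  63.192.0.0/11 (63.192.0.0 - 63.223.255.255) -> 98.67.178.199
  63.210.0.0/18 (63.210.0.0 - 63.210.63.255) -> 98.67.178.170
More-specific entries that do NOT match:
  63.210.10.192/27 (63.210.10.192 - 63.210.10.223) does not contain 63.210.11.209
  63.210.15.0/24 (63.210.15.0 - 63.210.15.255) does not contain 63.210.11.209
  63.210.9.0/24 (63.210.9.0 - 63.210.9.255) does not contain 63.210.11.209
  63.210.40.0/21 (63.210.40.0 - 63.210.47.255) does not contain 63.210.11.209
  63.214.8.0/21 (63.214.8.0 - 63.214.15.255) does not contain 63.210.11.209
Longest matching prefix is /18 -> next hop 98.67.178.170.

98.67.178.170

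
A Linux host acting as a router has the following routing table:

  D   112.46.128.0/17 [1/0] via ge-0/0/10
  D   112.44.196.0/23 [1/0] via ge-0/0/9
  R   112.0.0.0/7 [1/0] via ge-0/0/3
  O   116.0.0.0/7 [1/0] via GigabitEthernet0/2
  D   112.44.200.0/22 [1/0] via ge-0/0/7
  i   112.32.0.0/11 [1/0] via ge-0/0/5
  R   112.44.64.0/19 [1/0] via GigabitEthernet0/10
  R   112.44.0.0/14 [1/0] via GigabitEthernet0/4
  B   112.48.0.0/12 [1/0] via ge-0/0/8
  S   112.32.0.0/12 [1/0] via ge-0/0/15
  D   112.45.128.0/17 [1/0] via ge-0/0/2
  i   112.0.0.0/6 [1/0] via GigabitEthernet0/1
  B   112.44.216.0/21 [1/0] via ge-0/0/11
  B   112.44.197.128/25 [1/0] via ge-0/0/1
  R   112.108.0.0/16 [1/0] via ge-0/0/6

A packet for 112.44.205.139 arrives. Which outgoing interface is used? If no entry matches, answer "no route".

Routes whose prefix contains 112.44.205.139:
  112.0.0.0/6 (112.0.0.0 - 115.255.255.255) -> GigabitEthernet0/1
  112.0.0.0/7 (112.0.0.0 - 113.255.255.255) -> ge-0/0/3
  112.32.0.0/11 (112.32.0.0 - 112.63.255.255) -> ge-0/0/5
  112.32.0.0/12 (112.32.0.0 - 112.47.255.255) -> ge-0/0/15
  112.44.0.0/14 (112.44.0.0 - 112.47.255.255) -> GigabitEthernet0/4
More-specific entries that do NOT match:
  112.44.197.128/25 (112.44.197.128 - 112.44.197.255) does not contain 112.44.205.139
  112.44.196.0/23 (112.44.196.0 - 112.44.197.255) does not contain 112.44.205.139
  112.44.200.0/22 (112.44.200.0 - 112.44.203.255) does not contain 112.44.205.139
  112.44.216.0/21 (112.44.216.0 - 112.44.223.255) does not contain 112.44.205.139
  112.44.64.0/19 (112.44.64.0 - 112.44.95.255) does not contain 112.44.205.139
  112.46.128.0/17 (112.46.128.0 - 112.46.255.255) does not contain 112.44.205.139
  112.45.128.0/17 (112.45.128.0 - 112.45.255.255) does not contain 112.44.205.139
  112.108.0.0/16 (112.108.0.0 - 112.108.255.255) does not contain 112.44.205.139
Longest matching prefix is /14 -> interface GigabitEthernet0/4.

GigabitEthernet0/4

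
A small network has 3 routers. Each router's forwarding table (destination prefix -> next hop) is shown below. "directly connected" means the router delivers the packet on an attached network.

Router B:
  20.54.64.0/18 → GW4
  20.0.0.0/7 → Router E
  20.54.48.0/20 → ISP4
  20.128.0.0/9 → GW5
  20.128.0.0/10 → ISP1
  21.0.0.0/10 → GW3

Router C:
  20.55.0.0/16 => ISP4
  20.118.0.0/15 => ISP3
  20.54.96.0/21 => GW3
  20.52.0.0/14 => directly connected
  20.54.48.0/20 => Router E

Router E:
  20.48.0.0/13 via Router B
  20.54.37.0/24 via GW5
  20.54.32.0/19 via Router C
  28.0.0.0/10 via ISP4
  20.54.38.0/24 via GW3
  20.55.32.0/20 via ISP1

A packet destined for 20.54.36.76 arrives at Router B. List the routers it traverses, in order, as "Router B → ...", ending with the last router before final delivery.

Router B → Router E → Router C

At Router B: longest match for 20.54.36.76 is 20.0.0.0/7 -> Router E
At Router E: longest match for 20.54.36.76 is 20.54.32.0/19 -> Router C
At Router C: longest match for 20.54.36.76 is 20.52.0.0/14 -> directly connected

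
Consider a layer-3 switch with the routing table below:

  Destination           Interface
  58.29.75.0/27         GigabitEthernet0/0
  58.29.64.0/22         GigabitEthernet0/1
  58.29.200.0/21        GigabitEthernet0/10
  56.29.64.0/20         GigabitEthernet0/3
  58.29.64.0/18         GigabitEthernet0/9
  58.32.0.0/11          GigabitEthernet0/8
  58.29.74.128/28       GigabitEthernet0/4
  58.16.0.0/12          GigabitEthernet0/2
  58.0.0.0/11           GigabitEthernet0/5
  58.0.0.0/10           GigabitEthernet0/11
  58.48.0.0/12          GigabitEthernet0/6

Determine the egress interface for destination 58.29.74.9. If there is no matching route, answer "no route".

Routes whose prefix contains 58.29.74.9:
  58.0.0.0/10 (58.0.0.0 - 58.63.255.255) -> GigabitEthernet0/11
  58.0.0.0/11 (58.0.0.0 - 58.31.255.255) -> GigabitEthernet0/5
  58.16.0.0/12 (58.16.0.0 - 58.31.255.255) -> GigabitEthernet0/2
  58.29.64.0/18 (58.29.64.0 - 58.29.127.255) -> GigabitEthernet0/9
More-specific entries that do NOT match:
  58.29.74.128/28 (58.29.74.128 - 58.29.74.143) does not contain 58.29.74.9
  58.29.75.0/27 (58.29.75.0 - 58.29.75.31) does not contain 58.29.74.9
  58.29.64.0/22 (58.29.64.0 - 58.29.67.255) does not contain 58.29.74.9
  58.29.200.0/21 (58.29.200.0 - 58.29.207.255) does not contain 58.29.74.9
  56.29.64.0/20 (56.29.64.0 - 56.29.79.255) does not contain 58.29.74.9
Longest matching prefix is /18 -> interface GigabitEthernet0/9.

GigabitEthernet0/9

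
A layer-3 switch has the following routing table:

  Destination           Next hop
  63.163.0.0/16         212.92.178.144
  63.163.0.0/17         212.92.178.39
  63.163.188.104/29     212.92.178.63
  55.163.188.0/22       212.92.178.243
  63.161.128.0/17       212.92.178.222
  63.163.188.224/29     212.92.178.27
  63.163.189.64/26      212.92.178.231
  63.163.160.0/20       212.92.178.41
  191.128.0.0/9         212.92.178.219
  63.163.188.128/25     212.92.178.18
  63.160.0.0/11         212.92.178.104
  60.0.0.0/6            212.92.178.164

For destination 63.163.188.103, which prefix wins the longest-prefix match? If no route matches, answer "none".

63.163.0.0/16

Entries matching 63.163.188.103:
  60.0.0.0/6 (60.0.0.0 - 63.255.255.255)
  63.160.0.0/11 (63.160.0.0 - 63.191.255.255)
  63.163.0.0/16 (63.163.0.0 - 63.163.255.255)
Most specific is 63.163.0.0/16.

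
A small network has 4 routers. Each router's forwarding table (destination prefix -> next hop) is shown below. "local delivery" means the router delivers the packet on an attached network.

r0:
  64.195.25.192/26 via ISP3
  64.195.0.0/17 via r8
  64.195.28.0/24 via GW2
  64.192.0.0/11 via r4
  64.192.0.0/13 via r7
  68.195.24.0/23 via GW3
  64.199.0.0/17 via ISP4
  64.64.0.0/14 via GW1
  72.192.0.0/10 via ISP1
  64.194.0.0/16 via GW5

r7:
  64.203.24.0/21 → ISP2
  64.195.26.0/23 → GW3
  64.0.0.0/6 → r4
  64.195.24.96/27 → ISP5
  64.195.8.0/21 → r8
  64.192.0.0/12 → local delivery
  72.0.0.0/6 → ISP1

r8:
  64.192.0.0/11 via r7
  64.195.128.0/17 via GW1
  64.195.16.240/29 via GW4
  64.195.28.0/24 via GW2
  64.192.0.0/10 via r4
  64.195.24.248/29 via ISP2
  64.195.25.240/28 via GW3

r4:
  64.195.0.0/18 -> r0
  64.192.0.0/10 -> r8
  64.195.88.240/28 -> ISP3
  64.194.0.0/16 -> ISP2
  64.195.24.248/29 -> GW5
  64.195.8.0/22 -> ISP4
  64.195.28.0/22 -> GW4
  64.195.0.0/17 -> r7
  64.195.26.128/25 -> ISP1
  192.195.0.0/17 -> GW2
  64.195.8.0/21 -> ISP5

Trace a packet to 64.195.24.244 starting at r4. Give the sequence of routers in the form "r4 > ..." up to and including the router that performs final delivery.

r4 > r0 > r8 > r7

At r4: longest match for 64.195.24.244 is 64.195.0.0/18 -> r0
At r0: longest match for 64.195.24.244 is 64.195.0.0/17 -> r8
At r8: longest match for 64.195.24.244 is 64.192.0.0/11 -> r7
At r7: longest match for 64.195.24.244 is 64.192.0.0/12 -> local delivery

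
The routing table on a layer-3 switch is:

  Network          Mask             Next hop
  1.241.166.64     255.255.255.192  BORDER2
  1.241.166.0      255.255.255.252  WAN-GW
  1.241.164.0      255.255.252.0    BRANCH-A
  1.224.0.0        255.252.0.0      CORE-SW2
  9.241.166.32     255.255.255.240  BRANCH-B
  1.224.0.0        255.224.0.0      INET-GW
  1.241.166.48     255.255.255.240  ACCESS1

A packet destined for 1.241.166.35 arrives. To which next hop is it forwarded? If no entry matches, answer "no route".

Routes whose prefix contains 1.241.166.35:
  1.224.0.0/11 (1.224.0.0 - 1.255.255.255) -> INET-GW
  1.241.164.0/22 (1.241.164.0 - 1.241.167.255) -> BRANCH-A
More-specific entries that do NOT match:
  1.241.166.0/30 (1.241.166.0 - 1.241.166.3) does not contain 1.241.166.35
  9.241.166.32/28 (9.241.166.32 - 9.241.166.47) does not contain 1.241.166.35
  1.241.166.48/28 (1.241.166.48 - 1.241.166.63) does not contain 1.241.166.35
  1.241.166.64/26 (1.241.166.64 - 1.241.166.127) does not contain 1.241.166.35
Longest matching prefix is /22 -> next hop BRANCH-A.

BRANCH-A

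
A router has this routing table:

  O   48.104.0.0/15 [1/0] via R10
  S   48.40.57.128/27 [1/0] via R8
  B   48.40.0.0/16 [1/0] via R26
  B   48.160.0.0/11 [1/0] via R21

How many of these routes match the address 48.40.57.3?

1

Prefixes containing 48.40.57.3:
  48.40.0.0/16 (48.40.0.0 - 48.40.255.255)
Total matching entries: 1.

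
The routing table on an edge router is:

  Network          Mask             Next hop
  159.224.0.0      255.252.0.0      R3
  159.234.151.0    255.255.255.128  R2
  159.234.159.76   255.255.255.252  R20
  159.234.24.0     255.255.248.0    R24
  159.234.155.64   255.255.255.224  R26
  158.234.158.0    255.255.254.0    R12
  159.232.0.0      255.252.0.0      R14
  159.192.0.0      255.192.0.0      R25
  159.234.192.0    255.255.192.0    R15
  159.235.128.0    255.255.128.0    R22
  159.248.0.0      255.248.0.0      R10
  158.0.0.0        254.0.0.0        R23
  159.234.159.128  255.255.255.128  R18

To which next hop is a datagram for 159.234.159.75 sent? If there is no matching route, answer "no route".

Routes whose prefix contains 159.234.159.75:
  158.0.0.0/7 (158.0.0.0 - 159.255.255.255) -> R23
  159.192.0.0/10 (159.192.0.0 - 159.255.255.255) -> R25
  159.232.0.0/14 (159.232.0.0 - 159.235.255.255) -> R14
More-specific entries that do NOT match:
  159.234.159.76/30 (159.234.159.76 - 159.234.159.79) does not contain 159.234.159.75
  159.234.155.64/27 (159.234.155.64 - 159.234.155.95) does not contain 159.234.159.75
  159.234.151.0/25 (159.234.151.0 - 159.234.151.127) does not contain 159.234.159.75
  159.234.159.128/25 (159.234.159.128 - 159.234.159.255) does not contain 159.234.159.75
  158.234.158.0/23 (158.234.158.0 - 158.234.159.255) does not contain 159.234.159.75
  159.234.24.0/21 (159.234.24.0 - 159.234.31.255) does not contain 159.234.159.75
  159.234.192.0/18 (159.234.192.0 - 159.234.255.255) does not contain 159.234.159.75
  159.235.128.0/17 (159.235.128.0 - 159.235.255.255) does not contain 159.234.159.75
Longest matching prefix is /14 -> next hop R14.

R14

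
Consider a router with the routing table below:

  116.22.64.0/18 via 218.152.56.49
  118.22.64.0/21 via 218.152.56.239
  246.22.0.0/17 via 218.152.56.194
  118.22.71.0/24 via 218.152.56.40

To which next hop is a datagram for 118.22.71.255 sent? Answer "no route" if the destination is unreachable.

218.152.56.40

Routes whose prefix contains 118.22.71.255:
  118.22.64.0/21 (118.22.64.0 - 118.22.71.255) -> 218.152.56.239
  118.22.71.0/24 (118.22.71.0 - 118.22.71.255) -> 218.152.56.40
Longest matching prefix is /24 -> next hop 218.152.56.40.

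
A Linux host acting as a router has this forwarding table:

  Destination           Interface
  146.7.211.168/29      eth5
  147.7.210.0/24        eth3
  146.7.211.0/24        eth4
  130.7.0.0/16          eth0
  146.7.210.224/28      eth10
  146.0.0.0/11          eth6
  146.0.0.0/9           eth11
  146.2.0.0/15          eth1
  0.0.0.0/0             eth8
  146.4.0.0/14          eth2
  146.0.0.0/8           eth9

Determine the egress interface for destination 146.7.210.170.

Routes whose prefix contains 146.7.210.170:
  0.0.0.0/0 (default, matches everything) -> eth8
  146.0.0.0/8 (146.0.0.0 - 146.255.255.255) -> eth9
  146.0.0.0/9 (146.0.0.0 - 146.127.255.255) -> eth11
  146.0.0.0/11 (146.0.0.0 - 146.31.255.255) -> eth6
  146.4.0.0/14 (146.4.0.0 - 146.7.255.255) -> eth2
More-specific entries that do NOT match:
  146.7.211.168/29 (146.7.211.168 - 146.7.211.175) does not contain 146.7.210.170
  146.7.210.224/28 (146.7.210.224 - 146.7.210.239) does not contain 146.7.210.170
  147.7.210.0/24 (147.7.210.0 - 147.7.210.255) does not contain 146.7.210.170
  146.7.211.0/24 (146.7.211.0 - 146.7.211.255) does not contain 146.7.210.170
  130.7.0.0/16 (130.7.0.0 - 130.7.255.255) does not contain 146.7.210.170
  146.2.0.0/15 (146.2.0.0 - 146.3.255.255) does not contain 146.7.210.170
Longest matching prefix is /14 -> interface eth2.

eth2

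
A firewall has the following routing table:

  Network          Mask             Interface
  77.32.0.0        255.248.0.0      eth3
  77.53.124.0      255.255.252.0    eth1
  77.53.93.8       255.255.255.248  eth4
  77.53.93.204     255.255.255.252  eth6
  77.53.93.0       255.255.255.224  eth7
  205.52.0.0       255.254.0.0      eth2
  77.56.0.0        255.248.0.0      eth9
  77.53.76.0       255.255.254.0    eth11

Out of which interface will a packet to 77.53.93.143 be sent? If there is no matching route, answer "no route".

no route

No entry's prefix contains 77.53.93.143; there is no default route.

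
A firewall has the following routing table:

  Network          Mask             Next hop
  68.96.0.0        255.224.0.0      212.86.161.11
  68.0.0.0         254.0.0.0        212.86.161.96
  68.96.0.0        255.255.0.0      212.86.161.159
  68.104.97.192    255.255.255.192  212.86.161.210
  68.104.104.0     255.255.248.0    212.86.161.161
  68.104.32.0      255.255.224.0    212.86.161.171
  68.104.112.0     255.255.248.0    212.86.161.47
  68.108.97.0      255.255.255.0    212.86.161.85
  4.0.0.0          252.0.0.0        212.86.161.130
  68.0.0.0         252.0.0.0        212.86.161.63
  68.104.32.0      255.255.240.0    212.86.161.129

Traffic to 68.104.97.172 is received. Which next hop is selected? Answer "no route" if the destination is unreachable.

Routes whose prefix contains 68.104.97.172:
  68.0.0.0/6 (68.0.0.0 - 71.255.255.255) -> 212.86.161.63
  68.0.0.0/7 (68.0.0.0 - 69.255.255.255) -> 212.86.161.96
  68.96.0.0/11 (68.96.0.0 - 68.127.255.255) -> 212.86.161.11
More-specific entries that do NOT match:
  68.104.97.192/26 (68.104.97.192 - 68.104.97.255) does not contain 68.104.97.172
  68.108.97.0/24 (68.108.97.0 - 68.108.97.255) does not contain 68.104.97.172
  68.104.104.0/21 (68.104.104.0 - 68.104.111.255) does not contain 68.104.97.172
  68.104.112.0/21 (68.104.112.0 - 68.104.119.255) does not contain 68.104.97.172
  68.104.32.0/20 (68.104.32.0 - 68.104.47.255) does not contain 68.104.97.172
  68.104.32.0/19 (68.104.32.0 - 68.104.63.255) does not contain 68.104.97.172
  68.96.0.0/16 (68.96.0.0 - 68.96.255.255) does not contain 68.104.97.172
Longest matching prefix is /11 -> next hop 212.86.161.11.

212.86.161.11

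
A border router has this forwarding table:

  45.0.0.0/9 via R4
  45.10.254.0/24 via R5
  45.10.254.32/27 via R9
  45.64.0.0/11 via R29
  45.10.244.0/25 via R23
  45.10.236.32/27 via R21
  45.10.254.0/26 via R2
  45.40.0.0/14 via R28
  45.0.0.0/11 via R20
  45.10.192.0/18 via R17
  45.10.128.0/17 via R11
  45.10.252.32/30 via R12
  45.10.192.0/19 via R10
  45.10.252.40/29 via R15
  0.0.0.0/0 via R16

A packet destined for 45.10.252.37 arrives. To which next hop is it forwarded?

Routes whose prefix contains 45.10.252.37:
  0.0.0.0/0 (default, matches everything) -> R16
  45.0.0.0/9 (45.0.0.0 - 45.127.255.255) -> R4
  45.0.0.0/11 (45.0.0.0 - 45.31.255.255) -> R20
  45.10.128.0/17 (45.10.128.0 - 45.10.255.255) -> R11
  45.10.192.0/18 (45.10.192.0 - 45.10.255.255) -> R17
More-specific entries that do NOT match:
  45.10.252.32/30 (45.10.252.32 - 45.10.252.35) does not contain 45.10.252.37
  45.10.252.40/29 (45.10.252.40 - 45.10.252.47) does not contain 45.10.252.37
  45.10.254.32/27 (45.10.254.32 - 45.10.254.63) does not contain 45.10.252.37
  45.10.236.32/27 (45.10.236.32 - 45.10.236.63) does not contain 45.10.252.37
  45.10.254.0/26 (45.10.254.0 - 45.10.254.63) does not contain 45.10.252.37
  45.10.244.0/25 (45.10.244.0 - 45.10.244.127) does not contain 45.10.252.37
  45.10.254.0/24 (45.10.254.0 - 45.10.254.255) does not contain 45.10.252.37
  45.10.192.0/19 (45.10.192.0 - 45.10.223.255) does not contain 45.10.252.37
Longest matching prefix is /18 -> next hop R17.

R17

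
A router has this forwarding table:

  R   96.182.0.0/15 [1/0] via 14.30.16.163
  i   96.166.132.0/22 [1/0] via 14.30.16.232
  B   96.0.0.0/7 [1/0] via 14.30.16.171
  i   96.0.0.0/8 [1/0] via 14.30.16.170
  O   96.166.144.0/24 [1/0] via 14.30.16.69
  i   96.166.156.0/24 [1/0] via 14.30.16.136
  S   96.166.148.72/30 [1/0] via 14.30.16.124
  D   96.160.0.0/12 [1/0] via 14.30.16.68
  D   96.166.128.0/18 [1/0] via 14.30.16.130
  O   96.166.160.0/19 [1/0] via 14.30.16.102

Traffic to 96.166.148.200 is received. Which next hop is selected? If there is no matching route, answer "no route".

14.30.16.130

Routes whose prefix contains 96.166.148.200:
  96.0.0.0/7 (96.0.0.0 - 97.255.255.255) -> 14.30.16.171
  96.0.0.0/8 (96.0.0.0 - 96.255.255.255) -> 14.30.16.170
  96.160.0.0/12 (96.160.0.0 - 96.175.255.255) -> 14.30.16.68
  96.166.128.0/18 (96.166.128.0 - 96.166.191.255) -> 14.30.16.130
More-specific entries that do NOT match:
  96.166.148.72/30 (96.166.148.72 - 96.166.148.75) does not contain 96.166.148.200
  96.166.144.0/24 (96.166.144.0 - 96.166.144.255) does not contain 96.166.148.200
  96.166.156.0/24 (96.166.156.0 - 96.166.156.255) does not contain 96.166.148.200
  96.166.132.0/22 (96.166.132.0 - 96.166.135.255) does not contain 96.166.148.200
  96.166.160.0/19 (96.166.160.0 - 96.166.191.255) does not contain 96.166.148.200
Longest matching prefix is /18 -> next hop 14.30.16.130.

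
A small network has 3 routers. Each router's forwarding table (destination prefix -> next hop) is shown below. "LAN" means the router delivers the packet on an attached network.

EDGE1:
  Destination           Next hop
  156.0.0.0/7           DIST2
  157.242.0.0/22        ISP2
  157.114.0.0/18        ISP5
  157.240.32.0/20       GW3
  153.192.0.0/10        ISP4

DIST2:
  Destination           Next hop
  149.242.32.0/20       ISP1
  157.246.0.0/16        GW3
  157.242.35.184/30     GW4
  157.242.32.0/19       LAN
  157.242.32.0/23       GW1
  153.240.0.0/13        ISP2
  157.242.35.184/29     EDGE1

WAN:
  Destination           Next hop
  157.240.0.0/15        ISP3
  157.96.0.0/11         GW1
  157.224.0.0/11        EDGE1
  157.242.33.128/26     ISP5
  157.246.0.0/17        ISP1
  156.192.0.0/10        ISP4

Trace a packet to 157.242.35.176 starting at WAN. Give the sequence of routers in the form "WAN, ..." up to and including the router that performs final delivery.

WAN, EDGE1, DIST2

At WAN: longest match for 157.242.35.176 is 157.224.0.0/11 -> EDGE1
At EDGE1: longest match for 157.242.35.176 is 156.0.0.0/7 -> DIST2
At DIST2: longest match for 157.242.35.176 is 157.242.32.0/19 -> LAN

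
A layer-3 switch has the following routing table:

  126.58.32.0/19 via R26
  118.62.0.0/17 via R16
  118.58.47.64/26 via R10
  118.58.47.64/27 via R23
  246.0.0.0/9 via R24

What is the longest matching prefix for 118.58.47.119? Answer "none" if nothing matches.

Entries matching 118.58.47.119:
  118.58.47.64/26 (118.58.47.64 - 118.58.47.127)
Most specific is 118.58.47.64/26.

118.58.47.64/26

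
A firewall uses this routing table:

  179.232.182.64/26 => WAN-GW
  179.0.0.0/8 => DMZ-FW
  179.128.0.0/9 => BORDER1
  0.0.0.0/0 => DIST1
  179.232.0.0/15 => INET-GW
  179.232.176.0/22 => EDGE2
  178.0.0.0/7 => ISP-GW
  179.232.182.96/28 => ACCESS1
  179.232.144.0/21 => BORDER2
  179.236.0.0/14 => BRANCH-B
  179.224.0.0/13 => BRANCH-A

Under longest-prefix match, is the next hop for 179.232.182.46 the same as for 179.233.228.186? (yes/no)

yes

179.232.182.46: longest match 179.232.0.0/15 -> INET-GW
179.233.228.186: longest match 179.232.0.0/15 -> INET-GW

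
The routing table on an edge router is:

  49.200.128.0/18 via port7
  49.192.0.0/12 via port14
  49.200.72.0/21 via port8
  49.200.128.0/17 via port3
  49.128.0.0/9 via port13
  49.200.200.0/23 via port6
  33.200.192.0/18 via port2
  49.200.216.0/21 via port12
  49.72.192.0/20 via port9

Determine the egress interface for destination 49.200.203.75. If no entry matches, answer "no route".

port3

Routes whose prefix contains 49.200.203.75:
  49.128.0.0/9 (49.128.0.0 - 49.255.255.255) -> port13
  49.192.0.0/12 (49.192.0.0 - 49.207.255.255) -> port14
  49.200.128.0/17 (49.200.128.0 - 49.200.255.255) -> port3
More-specific entries that do NOT match:
  49.200.200.0/23 (49.200.200.0 - 49.200.201.255) does not contain 49.200.203.75
  49.200.72.0/21 (49.200.72.0 - 49.200.79.255) does not contain 49.200.203.75
  49.200.216.0/21 (49.200.216.0 - 49.200.223.255) does not contain 49.200.203.75
  49.72.192.0/20 (49.72.192.0 - 49.72.207.255) does not contain 49.200.203.75
  49.200.128.0/18 (49.200.128.0 - 49.200.191.255) does not contain 49.200.203.75
  33.200.192.0/18 (33.200.192.0 - 33.200.255.255) does not contain 49.200.203.75
Longest matching prefix is /17 -> interface port3.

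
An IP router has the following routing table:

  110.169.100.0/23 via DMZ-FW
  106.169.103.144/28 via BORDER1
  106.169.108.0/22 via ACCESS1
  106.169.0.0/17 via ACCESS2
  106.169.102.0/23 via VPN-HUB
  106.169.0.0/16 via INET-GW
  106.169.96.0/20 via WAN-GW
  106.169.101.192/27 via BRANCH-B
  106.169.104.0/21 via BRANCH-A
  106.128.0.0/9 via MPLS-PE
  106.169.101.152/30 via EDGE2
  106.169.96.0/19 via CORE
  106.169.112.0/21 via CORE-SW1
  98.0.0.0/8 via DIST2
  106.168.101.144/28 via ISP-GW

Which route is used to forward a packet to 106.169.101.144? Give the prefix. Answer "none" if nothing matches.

Entries matching 106.169.101.144:
  106.128.0.0/9 (106.128.0.0 - 106.255.255.255)
  106.169.0.0/16 (106.169.0.0 - 106.169.255.255)
  106.169.0.0/17 (106.169.0.0 - 106.169.127.255)
  106.169.96.0/19 (106.169.96.0 - 106.169.127.255)
  106.169.96.0/20 (106.169.96.0 - 106.169.111.255)
Most specific is 106.169.96.0/20.

106.169.96.0/20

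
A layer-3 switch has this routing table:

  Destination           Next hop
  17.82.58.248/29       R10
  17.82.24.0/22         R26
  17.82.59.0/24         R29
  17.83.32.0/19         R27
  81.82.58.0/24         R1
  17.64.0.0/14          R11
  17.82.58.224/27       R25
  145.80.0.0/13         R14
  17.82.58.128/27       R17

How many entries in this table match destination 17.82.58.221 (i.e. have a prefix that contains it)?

0

No listed prefix contains 17.82.58.221.
Total matching entries: 0.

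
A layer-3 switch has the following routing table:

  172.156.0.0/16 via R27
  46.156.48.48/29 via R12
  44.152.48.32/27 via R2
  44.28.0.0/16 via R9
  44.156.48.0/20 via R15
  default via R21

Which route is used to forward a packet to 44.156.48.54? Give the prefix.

44.156.48.0/20

Entries matching 44.156.48.54:
  0.0.0.0/0 (default, matches everything)
  44.156.48.0/20 (44.156.48.0 - 44.156.63.255)
Most specific is 44.156.48.0/20.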